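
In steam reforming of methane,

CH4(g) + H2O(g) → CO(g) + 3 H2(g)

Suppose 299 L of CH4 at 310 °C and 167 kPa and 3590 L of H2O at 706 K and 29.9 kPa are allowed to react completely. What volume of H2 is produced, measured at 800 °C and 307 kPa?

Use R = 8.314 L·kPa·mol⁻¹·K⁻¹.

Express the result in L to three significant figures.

n(CH4) = PV/RT = (167 × 299) / (8.314 × 583.15) = 10.30 mol
n(H2O) = PV/RT = (29.9 × 3590) / (8.314 × 706) = 18.29 mol
For 10.30 mol CH4, stoichiometry requires (1/1) × 10.30 = 10.30 mol H2O; 18.29 mol is available, so CH4 is limiting.
n(H2) = (3/1) × 10.30 = 30.90 mol
V(H2) = nRT/P = 30.90 × 8.314 × 1073.15 / 307 = 898.0 L

898 L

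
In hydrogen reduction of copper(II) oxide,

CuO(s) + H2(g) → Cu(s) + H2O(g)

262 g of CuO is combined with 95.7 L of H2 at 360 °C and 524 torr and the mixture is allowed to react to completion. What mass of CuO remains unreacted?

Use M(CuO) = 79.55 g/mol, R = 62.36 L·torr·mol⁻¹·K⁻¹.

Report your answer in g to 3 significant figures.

n(CuO) = 262 / 79.55 = 3.294 mol
n(H2) = PV/RT = (524 × 95.7) / (62.36 × 633.15) = 1.270 mol
For 3.294 mol CuO, stoichiometry requires (1/1) × 3.294 = 3.294 mol H2; 1.270 mol is available, so H2 is limiting.
n(CuO) consumed = (1/1) × 1.270 = 1.270 mol; remaining = 3.294 − 1.270 = 2.024 mol
m(CuO) = 2.024 × 79.55 = 161.0 g

161 g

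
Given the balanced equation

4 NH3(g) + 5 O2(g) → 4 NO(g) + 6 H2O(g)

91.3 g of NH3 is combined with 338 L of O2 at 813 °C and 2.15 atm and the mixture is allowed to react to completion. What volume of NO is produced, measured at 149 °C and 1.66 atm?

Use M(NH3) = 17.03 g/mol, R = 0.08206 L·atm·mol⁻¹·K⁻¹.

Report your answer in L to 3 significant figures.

n(NH3) = 91.3 / 17.03 = 5.361 mol
n(O2) = PV/RT = (2.15 × 338) / (0.08206 × 1086.15) = 8.153 mol
For 5.361 mol NH3, stoichiometry requires (5/4) × 5.361 = 6.701 mol O2; 8.153 mol is available, so NH3 is limiting.
n(NO) = (4/4) × 5.361 = 5.361 mol
V(NO) = nRT/P = 5.361 × 0.08206 × 422.15 / 1.66 = 111.9 L

112 L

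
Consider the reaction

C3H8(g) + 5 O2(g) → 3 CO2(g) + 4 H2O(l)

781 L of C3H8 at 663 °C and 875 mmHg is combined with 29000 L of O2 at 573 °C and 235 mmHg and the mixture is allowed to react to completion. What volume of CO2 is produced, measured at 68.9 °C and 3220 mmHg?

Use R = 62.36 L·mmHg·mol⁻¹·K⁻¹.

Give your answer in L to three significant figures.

n(C3H8) = PV/RT = (875 × 781) / (62.36 × 936.15) = 11.71 mol
n(O2) = PV/RT = (235 × 29000) / (62.36 × 846.15) = 129.2 mol
For 11.71 mol C3H8, stoichiometry requires (5/1) × 11.71 = 58.55 mol O2; 129.2 mol is available, so C3H8 is limiting.
n(CO2) = (3/1) × 11.71 = 35.13 mol
V(CO2) = nRT/P = 35.13 × 62.36 × 342.05 / 3220 = 232.7 L

233 L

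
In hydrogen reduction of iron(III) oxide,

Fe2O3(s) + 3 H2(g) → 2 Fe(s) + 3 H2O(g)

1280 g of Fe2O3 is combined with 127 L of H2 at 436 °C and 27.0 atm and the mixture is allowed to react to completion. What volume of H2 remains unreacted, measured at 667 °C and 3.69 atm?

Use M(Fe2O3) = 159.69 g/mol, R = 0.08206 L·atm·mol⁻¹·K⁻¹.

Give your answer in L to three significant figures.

n(Fe2O3) = 1280 / 159.69 = 8.016 mol
n(H2) = PV/RT = (27.0 × 127) / (0.08206 × 709.15) = 58.92 mol
For 8.016 mol Fe2O3, stoichiometry requires (3/1) × 8.016 = 24.05 mol H2; 58.92 mol is available, so Fe2O3 is limiting.
n(H2) consumed = (3/1) × 8.016 = 24.05 mol; remaining = 58.92 − 24.05 = 34.87 mol
V(H2) = nRT/P = 34.87 × 0.08206 × 940.15 / 3.69 = 729.0 L

729 L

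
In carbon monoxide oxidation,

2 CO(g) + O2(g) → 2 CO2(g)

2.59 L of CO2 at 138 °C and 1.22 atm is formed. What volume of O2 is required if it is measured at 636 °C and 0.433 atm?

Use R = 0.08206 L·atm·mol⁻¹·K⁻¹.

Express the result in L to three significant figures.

8.07 L

n(CO2) = PV/RT = (1.22 × 2.59) / (0.08206 × 411.15) = 0.09365 mol
n(O2) = (1/2) × 0.09365 = 0.04682 mol
V = nRT/P = 0.04682 × 0.08206 × 909.15 / 0.433 = 8.067 L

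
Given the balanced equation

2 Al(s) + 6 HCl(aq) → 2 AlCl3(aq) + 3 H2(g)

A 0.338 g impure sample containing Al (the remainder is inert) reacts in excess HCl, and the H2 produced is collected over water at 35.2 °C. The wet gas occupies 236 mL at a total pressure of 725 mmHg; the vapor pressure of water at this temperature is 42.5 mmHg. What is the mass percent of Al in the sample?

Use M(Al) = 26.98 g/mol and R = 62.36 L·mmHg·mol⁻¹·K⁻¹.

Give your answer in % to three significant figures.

P(H2) = 725 − 42.5 = 682.5 mmHg
n(H2) = PV/RT = (682.5 × 0.2360) / (62.36 × 308.35) = 0.008377 mol
n(Al) = (2/3) × 0.008377 = 0.005585 mol
m(Al) = 0.005585 × 26.98 = 0.1507 g
%Al = 0.1507 / 0.338 × 100 = 44.59%

44.6 %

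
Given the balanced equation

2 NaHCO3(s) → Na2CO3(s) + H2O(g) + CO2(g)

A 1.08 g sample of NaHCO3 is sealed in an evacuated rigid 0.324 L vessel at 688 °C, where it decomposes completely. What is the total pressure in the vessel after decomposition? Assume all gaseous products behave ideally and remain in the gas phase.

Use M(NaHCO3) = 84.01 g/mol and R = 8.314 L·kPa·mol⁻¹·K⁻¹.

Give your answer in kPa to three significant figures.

317 kPa

n(NaHCO3) = 1.08 / 84.01 = 0.01286 mol
n(gas produced) = (2/2) × 0.01286 = 0.01286 mol
P = nRT/V = 0.01286 × 8.314 × 961.15 / 0.324 = 317.2 kPa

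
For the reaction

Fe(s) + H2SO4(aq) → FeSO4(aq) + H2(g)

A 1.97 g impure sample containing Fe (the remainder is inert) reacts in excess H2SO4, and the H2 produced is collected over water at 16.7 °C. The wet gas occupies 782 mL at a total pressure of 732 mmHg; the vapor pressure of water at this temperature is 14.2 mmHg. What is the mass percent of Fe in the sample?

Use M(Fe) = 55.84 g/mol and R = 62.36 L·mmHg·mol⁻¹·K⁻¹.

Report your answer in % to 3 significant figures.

P(H2) = 732 − 14.2 = 717.8 mmHg
n(H2) = PV/RT = (717.8 × 0.7820) / (62.36 × 289.85) = 0.03105 mol
n(Fe) = (1/1) × 0.03105 = 0.03105 mol
m(Fe) = 0.03105 × 55.84 = 1.734 g
%Fe = 1.734 / 1.97 × 100 = 88.02%

88.0 %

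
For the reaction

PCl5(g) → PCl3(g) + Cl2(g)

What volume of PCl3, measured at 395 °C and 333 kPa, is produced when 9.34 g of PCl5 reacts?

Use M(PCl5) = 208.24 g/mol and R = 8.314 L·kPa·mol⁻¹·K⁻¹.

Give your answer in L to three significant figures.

n(PCl5) = 9.340 / 208.24 = 0.04485 mol
n(PCl3) = (1/1) × 0.04485 = 0.04485 mol
V = nRT/P = 0.04485 × 8.314 × 668.15 / 333 = 0.7482 L

0.748 L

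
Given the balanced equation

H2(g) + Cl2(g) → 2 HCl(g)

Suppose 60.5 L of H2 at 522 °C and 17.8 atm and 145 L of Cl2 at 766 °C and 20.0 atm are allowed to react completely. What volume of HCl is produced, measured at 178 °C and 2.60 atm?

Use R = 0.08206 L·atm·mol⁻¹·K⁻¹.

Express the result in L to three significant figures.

n(H2) = PV/RT = (17.8 × 60.5) / (0.08206 × 795.15) = 16.50 mol
n(Cl2) = PV/RT = (20.0 × 145) / (0.08206 × 1039.15) = 34.01 mol
For 16.50 mol H2, stoichiometry requires (1/1) × 16.50 = 16.50 mol Cl2; 34.01 mol is available, so H2 is limiting.
n(HCl) = (2/1) × 16.50 = 33.00 mol
V(HCl) = nRT/P = 33.00 × 0.08206 × 451.15 / 2.60 = 469.9 L

470 L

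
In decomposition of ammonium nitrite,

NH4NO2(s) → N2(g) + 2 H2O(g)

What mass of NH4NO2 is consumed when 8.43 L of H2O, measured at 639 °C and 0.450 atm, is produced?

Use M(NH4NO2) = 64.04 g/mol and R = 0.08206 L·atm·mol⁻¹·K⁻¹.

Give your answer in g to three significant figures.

1.62 g

n(H2O) = PV/RT = (0.450 × 8.43) / (0.08206 × 912.15) = 0.05068 mol
n(NH4NO2) = (1/2) × 0.05068 = 0.02534 mol
m(NH4NO2) = 0.02534 × 64.04 = 1.623 g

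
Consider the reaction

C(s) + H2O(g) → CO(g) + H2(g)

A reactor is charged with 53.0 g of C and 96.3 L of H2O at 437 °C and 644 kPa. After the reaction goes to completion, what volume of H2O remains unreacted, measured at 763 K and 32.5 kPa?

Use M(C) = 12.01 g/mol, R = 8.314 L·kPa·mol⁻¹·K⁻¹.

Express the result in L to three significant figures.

n(C) = 53.0 / 12.01 = 4.413 mol
n(H2O) = PV/RT = (644 × 96.3) / (8.314 × 710.15) = 10.50 mol
For 4.413 mol C, stoichiometry requires (1/1) × 4.413 = 4.413 mol H2O; 10.50 mol is available, so C is limiting.
n(H2O) consumed = (1/1) × 4.413 = 4.413 mol; remaining = 10.50 − 4.413 = 6.087 mol
V(H2O) = nRT/P = 6.087 × 8.314 × 763 / 32.5 = 1188 L

1190 L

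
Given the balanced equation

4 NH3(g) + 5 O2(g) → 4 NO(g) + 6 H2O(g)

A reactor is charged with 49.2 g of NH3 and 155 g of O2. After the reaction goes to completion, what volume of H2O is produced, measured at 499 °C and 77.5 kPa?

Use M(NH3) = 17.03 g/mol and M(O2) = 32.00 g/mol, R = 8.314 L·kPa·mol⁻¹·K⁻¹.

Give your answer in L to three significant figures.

359 L

n(NH3) = 49.2 / 17.03 = 2.889 mol
n(O2) = 155 / 32.00 = 4.844 mol
For 2.889 mol NH3, stoichiometry requires (5/4) × 2.889 = 3.611 mol O2; 4.844 mol is available, so NH3 is limiting.
n(H2O) = (6/4) × 2.889 = 4.333 mol
V(H2O) = nRT/P = 4.333 × 8.314 × 772.15 / 77.5 = 358.9 L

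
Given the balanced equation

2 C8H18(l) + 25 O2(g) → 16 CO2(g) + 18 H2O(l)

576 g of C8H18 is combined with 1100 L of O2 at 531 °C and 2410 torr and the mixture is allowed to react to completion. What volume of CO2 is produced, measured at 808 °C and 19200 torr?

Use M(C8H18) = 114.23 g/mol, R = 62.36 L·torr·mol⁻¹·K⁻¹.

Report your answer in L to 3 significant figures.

n(C8H18) = 576 / 114.23 = 5.042 mol
n(O2) = PV/RT = (2410 × 1100) / (62.36 × 804.15) = 52.86 mol
For 5.042 mol C8H18, stoichiometry requires (25/2) × 5.042 = 63.02 mol O2; 52.86 mol is available, so O2 is limiting.
n(CO2) = (16/25) × 52.86 = 33.83 mol
V(CO2) = nRT/P = 33.83 × 62.36 × 1081.15 / 19200 = 118.8 L

119 L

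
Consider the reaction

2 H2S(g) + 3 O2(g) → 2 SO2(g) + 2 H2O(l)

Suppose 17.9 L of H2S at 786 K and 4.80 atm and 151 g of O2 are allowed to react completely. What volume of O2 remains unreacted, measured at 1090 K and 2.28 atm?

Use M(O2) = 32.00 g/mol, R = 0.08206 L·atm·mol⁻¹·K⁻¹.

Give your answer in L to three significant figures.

n(H2S) = PV/RT = (4.80 × 17.9) / (0.08206 × 786) = 1.332 mol
n(O2) = 151 / 32.00 = 4.719 mol
For 1.332 mol H2S, stoichiometry requires (3/2) × 1.332 = 1.998 mol O2; 4.719 mol is available, so H2S is limiting.
n(O2) consumed = (3/2) × 1.332 = 1.998 mol; remaining = 4.719 − 1.998 = 2.721 mol
V(O2) = nRT/P = 2.721 × 0.08206 × 1090 / 2.28 = 106.7 L

107 L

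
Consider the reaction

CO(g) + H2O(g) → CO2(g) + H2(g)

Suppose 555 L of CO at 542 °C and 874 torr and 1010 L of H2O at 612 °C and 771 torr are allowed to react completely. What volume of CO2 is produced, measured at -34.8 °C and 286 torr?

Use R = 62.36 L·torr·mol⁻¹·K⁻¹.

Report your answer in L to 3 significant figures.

496 L

n(CO) = PV/RT = (874 × 555) / (62.36 × 815.15) = 9.542 mol
n(H2O) = PV/RT = (771 × 1010) / (62.36 × 885.15) = 14.11 mol
For 9.542 mol CO, stoichiometry requires (1/1) × 9.542 = 9.542 mol H2O; 14.11 mol is available, so CO is limiting.
n(CO2) = (1/1) × 9.542 = 9.542 mol
V(CO2) = nRT/P = 9.542 × 62.36 × 238.35 / 286 = 495.9 L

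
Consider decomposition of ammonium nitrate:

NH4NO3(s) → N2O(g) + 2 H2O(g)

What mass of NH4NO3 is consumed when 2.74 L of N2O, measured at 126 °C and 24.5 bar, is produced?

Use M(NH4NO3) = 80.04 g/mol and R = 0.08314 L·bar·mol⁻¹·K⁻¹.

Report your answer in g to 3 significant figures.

n(N2O) = PV/RT = (24.5 × 2.74) / (0.08314 × 399.15) = 2.023 mol
n(NH4NO3) = (1/1) × 2.023 = 2.023 mol
m(NH4NO3) = 2.023 × 80.04 = 161.9 g

162 g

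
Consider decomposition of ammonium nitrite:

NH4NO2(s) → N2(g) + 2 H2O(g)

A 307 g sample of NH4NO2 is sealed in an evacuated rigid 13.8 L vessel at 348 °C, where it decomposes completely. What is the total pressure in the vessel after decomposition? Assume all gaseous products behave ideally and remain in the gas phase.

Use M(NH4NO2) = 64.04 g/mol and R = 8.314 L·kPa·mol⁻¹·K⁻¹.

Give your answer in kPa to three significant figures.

5380 kPa

n(NH4NO2) = 307 / 64.04 = 4.794 mol
n(gas produced) = (3/1) × 4.794 = 14.38 mol
P = nRT/V = 14.38 × 8.314 × 621.15 / 13.8 = 5381 kPa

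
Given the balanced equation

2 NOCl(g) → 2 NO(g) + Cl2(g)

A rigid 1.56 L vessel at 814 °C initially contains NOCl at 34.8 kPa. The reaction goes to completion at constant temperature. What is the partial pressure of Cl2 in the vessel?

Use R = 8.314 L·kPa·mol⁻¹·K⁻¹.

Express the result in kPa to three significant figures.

17.4 kPa

n(NOCl)₀ = PV/RT = (34.8 × 1.56) / (8.314 × 1087.15) = 0.006006 mol
n(Cl2) = (1/2) × 0.006006 = 0.003003 mol
P(Cl2) = nRT/V = 0.003003 × 8.314 × 1087.15 / 1.56 = 17.40 kPa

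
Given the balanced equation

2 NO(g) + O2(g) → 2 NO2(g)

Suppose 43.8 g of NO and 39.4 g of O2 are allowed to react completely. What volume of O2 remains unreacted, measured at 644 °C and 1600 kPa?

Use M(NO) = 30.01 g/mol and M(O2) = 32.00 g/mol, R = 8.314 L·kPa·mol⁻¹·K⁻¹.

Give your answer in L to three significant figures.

2.39 L

n(NO) = 43.8 / 30.01 = 1.460 mol
n(O2) = 39.4 / 32.00 = 1.231 mol
For 1.460 mol NO, stoichiometry requires (1/2) × 1.460 = 0.7300 mol O2; 1.231 mol is available, so NO is limiting.
n(O2) consumed = (1/2) × 1.460 = 0.7300 mol; remaining = 1.231 − 0.7300 = 0.5010 mol
V(O2) = nRT/P = 0.5010 × 8.314 × 917.15 / 1600 = 2.388 L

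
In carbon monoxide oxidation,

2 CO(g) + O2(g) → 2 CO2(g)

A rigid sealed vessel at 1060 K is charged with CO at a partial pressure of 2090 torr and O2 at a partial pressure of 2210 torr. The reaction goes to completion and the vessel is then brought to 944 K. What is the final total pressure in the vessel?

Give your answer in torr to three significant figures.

With V and T fixed, P_i ∝ n_i, so the mole ratios apply directly to partial pressures at 1060 K.
P(O2) required for 2090 torr of CO = (1/2) × 2090 = 1045 torr; available 2210 torr, so CO is limiting.
P(O2) remaining = 2210 − (1/2) × 2090 = 1165 torr
P(gaseous products) = (2)/2 × 2090 = 2090 torr
P_total at 1060 K = 1165 + 2090 = 3255 torr
Scaling to 944 K: P = 3255 × 944/1060 = 2899 torr

2900 torr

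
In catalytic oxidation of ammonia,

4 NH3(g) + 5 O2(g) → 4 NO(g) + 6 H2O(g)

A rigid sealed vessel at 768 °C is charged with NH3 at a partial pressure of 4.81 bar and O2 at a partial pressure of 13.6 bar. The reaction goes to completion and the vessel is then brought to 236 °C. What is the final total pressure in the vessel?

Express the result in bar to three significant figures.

9.59 bar

Because the vessel is rigid and T is held at 768 °C, work the stoichiometry in partial pressures (P_i = n_iRT/V).
P(O2) required for 4.81 bar of NH3 = (5/4) × 4.81 = 6.012 bar; available 13.6 bar, so NH3 is limiting.
P(O2) remaining = 13.6 − (5/4) × 4.81 = 7.588 bar
P(gaseous products) = (4+6)/4 × 4.81 = 12.02 bar
P_total at 768 °C = 7.588 + 12.02 = 19.61 bar
Scaling to 236 °C: P = 19.61 × 509.15/1041.15 = 9.590 bar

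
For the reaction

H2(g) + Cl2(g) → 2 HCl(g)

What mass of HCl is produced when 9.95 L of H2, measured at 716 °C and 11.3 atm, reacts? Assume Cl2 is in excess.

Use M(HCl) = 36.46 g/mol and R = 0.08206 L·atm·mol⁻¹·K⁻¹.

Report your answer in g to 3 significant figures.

n(H2) = PV/RT = (11.3 × 9.95) / (0.08206 × 989.15) = 1.385 mol
n(HCl) = (2/1) × 1.385 = 2.770 mol
m(HCl) = 2.770 × 36.46 = 101.0 g

101 g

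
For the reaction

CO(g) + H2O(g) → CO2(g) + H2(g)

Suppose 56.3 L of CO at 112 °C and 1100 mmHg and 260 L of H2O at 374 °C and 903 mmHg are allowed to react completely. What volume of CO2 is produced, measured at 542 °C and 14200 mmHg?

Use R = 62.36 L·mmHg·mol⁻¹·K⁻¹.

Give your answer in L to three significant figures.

9.23 L

n(CO) = PV/RT = (1100 × 56.3) / (62.36 × 385.15) = 2.578 mol
n(H2O) = PV/RT = (903 × 260) / (62.36 × 647.15) = 5.818 mol
For 2.578 mol CO, stoichiometry requires (1/1) × 2.578 = 2.578 mol H2O; 5.818 mol is available, so CO is limiting.
n(CO2) = (1/1) × 2.578 = 2.578 mol
V(CO2) = nRT/P = 2.578 × 62.36 × 815.15 / 14200 = 9.229 L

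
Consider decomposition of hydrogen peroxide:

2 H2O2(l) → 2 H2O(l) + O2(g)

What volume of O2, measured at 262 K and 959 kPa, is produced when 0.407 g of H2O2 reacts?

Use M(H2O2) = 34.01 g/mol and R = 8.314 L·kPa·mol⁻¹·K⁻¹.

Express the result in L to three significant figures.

n(H2O2) = 0.4070 / 34.01 = 0.01197 mol
n(O2) = (1/2) × 0.01197 = 0.005985 mol
V = nRT/P = 0.005985 × 8.314 × 262 / 959 = 0.01359 L

0.0136 L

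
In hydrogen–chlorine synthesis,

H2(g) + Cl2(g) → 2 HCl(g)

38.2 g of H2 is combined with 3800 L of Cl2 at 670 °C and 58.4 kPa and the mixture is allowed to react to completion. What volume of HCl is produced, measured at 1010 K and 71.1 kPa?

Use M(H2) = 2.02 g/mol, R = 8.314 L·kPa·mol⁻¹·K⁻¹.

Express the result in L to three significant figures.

n(H2) = 38.2 / 2.02 = 18.91 mol
n(Cl2) = PV/RT = (58.4 × 3800) / (8.314 × 943.15) = 28.30 mol
For 18.91 mol H2, stoichiometry requires (1/1) × 18.91 = 18.91 mol Cl2; 28.30 mol is available, so H2 is limiting.
n(HCl) = (2/1) × 18.91 = 37.82 mol
V(HCl) = nRT/P = 37.82 × 8.314 × 1010 / 71.1 = 4467 L

4470 L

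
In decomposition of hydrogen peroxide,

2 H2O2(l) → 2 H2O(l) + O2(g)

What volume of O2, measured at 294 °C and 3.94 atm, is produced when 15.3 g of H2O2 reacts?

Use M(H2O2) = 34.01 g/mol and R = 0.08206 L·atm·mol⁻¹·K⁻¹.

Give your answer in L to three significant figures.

n(H2O2) = 15.30 / 34.01 = 0.4499 mol
n(O2) = (1/2) × 0.4499 = 0.2250 mol
V = nRT/P = 0.2250 × 0.08206 × 567.15 / 3.94 = 2.658 L

2.66 L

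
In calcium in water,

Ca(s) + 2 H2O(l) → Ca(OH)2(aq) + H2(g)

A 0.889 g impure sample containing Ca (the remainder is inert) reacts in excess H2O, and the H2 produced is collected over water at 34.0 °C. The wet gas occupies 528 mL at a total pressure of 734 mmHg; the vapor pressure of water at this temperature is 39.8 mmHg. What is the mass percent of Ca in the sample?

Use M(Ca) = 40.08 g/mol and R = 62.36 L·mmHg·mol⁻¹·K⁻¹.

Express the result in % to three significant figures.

P(H2) = 734 − 39.8 = 694.2 mmHg
n(H2) = PV/RT = (694.2 × 0.5280) / (62.36 × 307.15) = 0.01914 mol
n(Ca) = (1/1) × 0.01914 = 0.01914 mol
m(Ca) = 0.01914 × 40.08 = 0.7671 g
%Ca = 0.7671 / 0.889 × 100 = 86.29%

86.3 %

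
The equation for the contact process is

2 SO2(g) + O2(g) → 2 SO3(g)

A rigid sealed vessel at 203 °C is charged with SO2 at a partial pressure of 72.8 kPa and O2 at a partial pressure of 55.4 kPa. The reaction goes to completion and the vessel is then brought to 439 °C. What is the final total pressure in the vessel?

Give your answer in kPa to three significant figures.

At constant V, partial pressures at 203 °C are proportional to moles, so apply stoichiometry directly to pressures.
P(O2) required for 72.8 kPa of SO2 = (1/2) × 72.8 = 36.40 kPa; available 55.4 kPa, so SO2 is limiting.
P(O2) remaining = 55.4 − (1/2) × 72.8 = 19.00 kPa
P(gaseous products) = (2)/2 × 72.8 = 72.80 kPa
P_total at 203 °C = 19.00 + 72.80 = 91.80 kPa
Scaling to 439 °C: P = 91.80 × 712.15/476.15 = 137.3 kPa

137 kPa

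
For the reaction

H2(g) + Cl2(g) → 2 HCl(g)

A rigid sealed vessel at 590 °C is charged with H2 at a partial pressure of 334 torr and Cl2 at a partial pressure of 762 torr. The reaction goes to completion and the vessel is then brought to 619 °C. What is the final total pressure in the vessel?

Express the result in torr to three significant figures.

Because the vessel is rigid and T is held at 590 °C, work the stoichiometry in partial pressures (P_i = n_iRT/V).
P(Cl2) required for 334 torr of H2 = (1/1) × 334 = 334.0 torr; available 762 torr, so H2 is limiting.
P(Cl2) remaining = 762 − (1/1) × 334 = 428.0 torr
P(gaseous products) = (2)/1 × 334 = 668.0 torr
P_total at 590 °C = 428.0 + 668.0 = 1096 torr
Scaling to 619 °C: P = 1096 × 892.15/863.15 = 1133 torr

1130 torr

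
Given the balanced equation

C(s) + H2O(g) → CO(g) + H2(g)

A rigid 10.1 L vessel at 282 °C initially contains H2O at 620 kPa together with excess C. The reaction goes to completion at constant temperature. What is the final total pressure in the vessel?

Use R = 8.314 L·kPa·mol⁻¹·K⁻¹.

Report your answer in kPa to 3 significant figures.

Since T and V are fixed, P_final/P_initial = n_final/n_initial = 2/1.
P_final = (2/1) × 620 = 1240 kPa

1240 kPa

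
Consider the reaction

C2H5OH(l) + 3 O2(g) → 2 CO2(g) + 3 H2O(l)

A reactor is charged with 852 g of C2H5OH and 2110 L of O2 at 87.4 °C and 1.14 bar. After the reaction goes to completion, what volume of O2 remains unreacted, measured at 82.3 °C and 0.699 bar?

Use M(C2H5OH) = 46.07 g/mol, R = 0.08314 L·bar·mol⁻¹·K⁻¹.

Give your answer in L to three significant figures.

n(C2H5OH) = 852 / 46.07 = 18.49 mol
n(O2) = PV/RT = (1.14 × 2110) / (0.08314 × 360.55) = 80.24 mol
For 18.49 mol C2H5OH, stoichiometry requires (3/1) × 18.49 = 55.47 mol O2; 80.24 mol is available, so C2H5OH is limiting.
n(O2) consumed = (3/1) × 18.49 = 55.47 mol; remaining = 80.24 − 55.47 = 24.77 mol
V(O2) = nRT/P = 24.77 × 0.08314 × 355.45 / 0.699 = 1047 L

1050 L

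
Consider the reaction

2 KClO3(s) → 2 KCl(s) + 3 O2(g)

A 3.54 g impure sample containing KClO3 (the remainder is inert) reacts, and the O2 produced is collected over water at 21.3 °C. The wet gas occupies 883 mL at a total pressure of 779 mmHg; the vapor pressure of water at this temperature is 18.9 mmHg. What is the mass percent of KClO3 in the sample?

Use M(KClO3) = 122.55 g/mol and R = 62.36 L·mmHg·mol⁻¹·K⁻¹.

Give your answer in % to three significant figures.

84.4 %

P(O2) = 779 − 18.9 = 760.1 mmHg
n(O2) = PV/RT = (760.1 × 0.8830) / (62.36 × 294.45) = 0.03655 mol
n(KClO3) = (2/3) × 0.03655 = 0.02437 mol
m(KClO3) = 0.02437 × 122.55 = 2.987 g
%KClO3 = 2.987 / 3.54 × 100 = 84.38%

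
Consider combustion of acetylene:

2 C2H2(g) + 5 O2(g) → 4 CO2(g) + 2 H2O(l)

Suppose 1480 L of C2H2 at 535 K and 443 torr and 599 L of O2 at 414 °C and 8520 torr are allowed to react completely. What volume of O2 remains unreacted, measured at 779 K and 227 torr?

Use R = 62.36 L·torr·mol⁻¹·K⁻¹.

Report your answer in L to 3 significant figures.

n(C2H2) = PV/RT = (443 × 1480) / (62.36 × 535) = 19.65 mol
n(O2) = PV/RT = (8520 × 599) / (62.36 × 687.15) = 119.1 mol
For 19.65 mol C2H2, stoichiometry requires (5/2) × 19.65 = 49.12 mol O2; 119.1 mol is available, so C2H2 is limiting.
n(O2) consumed = (5/2) × 19.65 = 49.12 mol; remaining = 119.1 − 49.12 = 69.98 mol
V(O2) = nRT/P = 69.98 × 62.36 × 779 / 227 = 14980 L

15000 L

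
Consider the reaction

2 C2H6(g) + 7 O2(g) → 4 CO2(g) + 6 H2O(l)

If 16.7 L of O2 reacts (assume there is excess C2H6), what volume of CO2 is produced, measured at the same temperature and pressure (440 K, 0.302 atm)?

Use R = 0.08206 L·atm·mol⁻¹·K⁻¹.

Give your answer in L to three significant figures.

9.54 L

At constant T and P, gas volumes are in the mole ratio: V(CO2) = (4/7) × 16.7 = 9.543 L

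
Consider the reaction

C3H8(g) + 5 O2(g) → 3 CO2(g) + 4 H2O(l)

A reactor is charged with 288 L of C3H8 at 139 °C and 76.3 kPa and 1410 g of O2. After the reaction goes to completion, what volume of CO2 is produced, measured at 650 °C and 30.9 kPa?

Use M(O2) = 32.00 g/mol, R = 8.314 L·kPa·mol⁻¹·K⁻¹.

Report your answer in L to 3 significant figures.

4780 L

n(C3H8) = PV/RT = (76.3 × 288) / (8.314 × 412.15) = 6.413 mol
n(O2) = 1410 / 32.00 = 44.06 mol
For 6.413 mol C3H8, stoichiometry requires (5/1) × 6.413 = 32.06 mol O2; 44.06 mol is available, so C3H8 is limiting.
n(CO2) = (3/1) × 6.413 = 19.24 mol
V(CO2) = nRT/P = 19.24 × 8.314 × 923.15 / 30.9 = 4779 L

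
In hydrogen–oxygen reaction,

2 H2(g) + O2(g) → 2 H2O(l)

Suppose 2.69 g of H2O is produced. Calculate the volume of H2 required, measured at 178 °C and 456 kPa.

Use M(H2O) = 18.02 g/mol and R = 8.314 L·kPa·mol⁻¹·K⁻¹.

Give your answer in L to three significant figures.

n(H2O) = 2.690 / 18.02 = 0.1493 mol
n(H2) = (2/2) × 0.1493 = 0.1493 mol
V = nRT/P = 0.1493 × 8.314 × 451.15 / 456 = 1.228 L

1.23 L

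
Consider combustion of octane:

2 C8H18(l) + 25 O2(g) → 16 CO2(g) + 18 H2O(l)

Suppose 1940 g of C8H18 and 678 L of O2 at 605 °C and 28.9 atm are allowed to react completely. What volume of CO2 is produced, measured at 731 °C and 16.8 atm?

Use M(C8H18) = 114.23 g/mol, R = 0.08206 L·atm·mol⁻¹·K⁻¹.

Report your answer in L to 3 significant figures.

n(C8H18) = 1940 / 114.23 = 16.98 mol
n(O2) = PV/RT = (28.9 × 678) / (0.08206 × 878.15) = 271.9 mol
For 16.98 mol C8H18, stoichiometry requires (25/2) × 16.98 = 212.2 mol O2; 271.9 mol is available, so C8H18 is limiting.
n(CO2) = (16/2) × 16.98 = 135.8 mol
V(CO2) = nRT/P = 135.8 × 0.08206 × 1004.15 / 16.8 = 666.1 L

666 L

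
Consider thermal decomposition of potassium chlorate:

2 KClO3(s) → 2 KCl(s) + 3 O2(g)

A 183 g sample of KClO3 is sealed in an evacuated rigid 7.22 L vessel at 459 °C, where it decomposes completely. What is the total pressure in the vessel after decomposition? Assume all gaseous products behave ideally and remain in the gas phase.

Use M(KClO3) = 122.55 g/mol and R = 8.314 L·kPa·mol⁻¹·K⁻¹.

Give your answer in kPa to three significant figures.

1890 kPa

n(KClO3) = 183 / 122.55 = 1.493 mol
n(gas produced) = (3/2) × 1.493 = 2.240 mol
P = nRT/V = 2.240 × 8.314 × 732.15 / 7.22 = 1889 kPa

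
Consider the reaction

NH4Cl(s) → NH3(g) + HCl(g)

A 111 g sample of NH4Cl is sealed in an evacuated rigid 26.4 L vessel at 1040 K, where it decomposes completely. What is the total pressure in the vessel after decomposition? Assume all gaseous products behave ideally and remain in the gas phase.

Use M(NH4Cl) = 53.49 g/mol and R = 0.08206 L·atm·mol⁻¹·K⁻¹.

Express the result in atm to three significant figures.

13.4 atm

n(NH4Cl) = 111 / 53.49 = 2.075 mol
n(gas produced) = (2/1) × 2.075 = 4.150 mol
P = nRT/V = 4.150 × 0.08206 × 1040 / 26.4 = 13.42 atm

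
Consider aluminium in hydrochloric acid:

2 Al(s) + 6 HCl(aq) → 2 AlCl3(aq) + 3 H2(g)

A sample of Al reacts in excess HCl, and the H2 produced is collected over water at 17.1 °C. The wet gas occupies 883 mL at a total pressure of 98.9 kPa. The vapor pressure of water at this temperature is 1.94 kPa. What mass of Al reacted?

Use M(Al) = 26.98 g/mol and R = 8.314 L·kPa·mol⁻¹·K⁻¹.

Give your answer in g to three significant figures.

P(H2) = 98.9 − 1.94 = 96.96 kPa
n(H2) = PV/RT = (96.96 × 0.8830) / (8.314 × 290.25) = 0.03548 mol
n(Al) = (2/3) × 0.03548 = 0.02365 mol
m(Al) = 0.02365 × 26.98 = 0.6381 g

0.638 g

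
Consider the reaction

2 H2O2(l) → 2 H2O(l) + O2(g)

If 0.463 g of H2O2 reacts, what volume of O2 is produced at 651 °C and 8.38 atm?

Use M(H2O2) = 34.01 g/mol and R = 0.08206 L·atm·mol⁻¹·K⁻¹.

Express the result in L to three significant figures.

0.0616 L

n(H2O2) = 0.4630 / 34.01 = 0.01361 mol
n(O2) = (1/2) × 0.01361 = 0.006805 mol
V = nRT/P = 0.006805 × 0.08206 × 924.15 / 8.38 = 0.06158 L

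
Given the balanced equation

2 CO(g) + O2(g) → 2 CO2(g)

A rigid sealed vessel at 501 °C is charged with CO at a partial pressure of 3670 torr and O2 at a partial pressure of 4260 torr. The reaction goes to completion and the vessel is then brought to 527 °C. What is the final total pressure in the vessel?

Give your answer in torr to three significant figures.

6300 torr

Because the vessel is rigid and T is held at 501 °C, work the stoichiometry in partial pressures (P_i = n_iRT/V).
P(O2) required for 3670 torr of CO = (1/2) × 3670 = 1835 torr; available 4260 torr, so CO is limiting.
P(O2) remaining = 4260 − (1/2) × 3670 = 2425 torr
P(gaseous products) = (2)/2 × 3670 = 3670 torr
P_total at 501 °C = 2425 + 3670 = 6095 torr
Scaling to 527 °C: P = 6095 × 800.15/774.15 = 6300 torr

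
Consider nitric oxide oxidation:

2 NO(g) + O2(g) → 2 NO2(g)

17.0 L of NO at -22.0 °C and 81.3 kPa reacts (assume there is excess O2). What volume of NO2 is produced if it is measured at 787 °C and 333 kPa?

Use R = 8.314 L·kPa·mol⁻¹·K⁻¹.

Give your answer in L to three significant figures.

17.5 L

n(NO) = PV/RT = (81.3 × 17.0) / (8.314 × 251.15) = 0.6619 mol
n(NO2) = (2/2) × 0.6619 = 0.6619 mol
V = nRT/P = 0.6619 × 8.314 × 1060.15 / 333 = 17.52 L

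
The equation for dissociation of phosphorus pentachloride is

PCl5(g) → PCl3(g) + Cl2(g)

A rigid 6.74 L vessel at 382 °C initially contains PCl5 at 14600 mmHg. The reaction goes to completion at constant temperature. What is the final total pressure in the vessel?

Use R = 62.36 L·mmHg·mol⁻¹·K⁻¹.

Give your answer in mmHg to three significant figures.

Since T and V are fixed, P_final/P_initial = n_final/n_initial = 2/1.
P_final = (2/1) × 14600 = 29200 mmHg

29200 mmHg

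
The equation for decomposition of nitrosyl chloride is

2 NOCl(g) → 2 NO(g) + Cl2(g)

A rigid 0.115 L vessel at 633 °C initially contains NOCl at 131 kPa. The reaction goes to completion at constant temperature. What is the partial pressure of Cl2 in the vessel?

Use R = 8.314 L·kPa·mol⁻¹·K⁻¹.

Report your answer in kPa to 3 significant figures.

n(NOCl)₀ = PV/RT = (131 × 0.115) / (8.314 × 906.15) = 0.002000 mol
n(Cl2) = (1/2) × 0.002000 = 0.001000 mol
P(Cl2) = nRT/V = 0.001000 × 8.314 × 906.15 / 0.115 = 65.51 kPa

65.5 kPa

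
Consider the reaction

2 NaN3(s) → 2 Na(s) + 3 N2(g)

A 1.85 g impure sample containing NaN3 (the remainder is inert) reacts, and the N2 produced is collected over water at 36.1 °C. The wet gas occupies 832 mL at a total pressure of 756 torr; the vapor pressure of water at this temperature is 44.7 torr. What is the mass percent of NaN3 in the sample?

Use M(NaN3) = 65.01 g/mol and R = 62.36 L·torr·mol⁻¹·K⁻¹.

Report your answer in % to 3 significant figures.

71.9 %

P(N2) = 756 − 44.7 = 711.3 torr
n(N2) = PV/RT = (711.3 × 0.8320) / (62.36 × 309.25) = 0.03069 mol
n(NaN3) = (2/3) × 0.03069 = 0.02046 mol
m(NaN3) = 0.02046 × 65.01 = 1.330 g
%NaN3 = 1.330 / 1.85 × 100 = 71.89%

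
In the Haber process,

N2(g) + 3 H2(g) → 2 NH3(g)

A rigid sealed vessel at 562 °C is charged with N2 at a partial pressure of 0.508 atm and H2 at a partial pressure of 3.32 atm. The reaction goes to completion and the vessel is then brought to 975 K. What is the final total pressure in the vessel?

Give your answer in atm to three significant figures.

At constant V, partial pressures at 562 °C are proportional to moles, so apply stoichiometry directly to pressures.
P(H2) required for 0.508 atm of N2 = (3/1) × 0.508 = 1.524 atm; available 3.32 atm, so N2 is limiting.
P(H2) remaining = 3.32 − (3/1) × 0.508 = 1.796 atm
P(gaseous products) = (2)/1 × 0.508 = 1.016 atm
P_total at 562 °C = 1.796 + 1.016 = 2.812 atm
Scaling to 975 K: P = 2.812 × 975/835.15 = 3.283 atm

3.28 atm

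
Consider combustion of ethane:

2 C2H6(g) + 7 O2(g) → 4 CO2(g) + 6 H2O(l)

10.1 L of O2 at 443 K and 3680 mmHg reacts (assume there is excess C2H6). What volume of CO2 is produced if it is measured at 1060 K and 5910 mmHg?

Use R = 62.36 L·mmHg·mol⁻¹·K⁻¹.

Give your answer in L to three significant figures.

n(O2) = PV/RT = (3680 × 10.1) / (62.36 × 443) = 1.345 mol
n(CO2) = (4/7) × 1.345 = 0.7686 mol
V = nRT/P = 0.7686 × 62.36 × 1060 / 5910 = 8.597 L

8.60 L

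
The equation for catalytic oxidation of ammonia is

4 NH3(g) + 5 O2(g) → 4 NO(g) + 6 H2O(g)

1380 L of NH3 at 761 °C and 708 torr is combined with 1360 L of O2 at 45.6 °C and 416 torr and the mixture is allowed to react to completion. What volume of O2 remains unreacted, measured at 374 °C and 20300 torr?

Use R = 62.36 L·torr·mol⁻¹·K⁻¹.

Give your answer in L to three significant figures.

18.9 L

n(NH3) = PV/RT = (708 × 1380) / (62.36 × 1034.15) = 15.15 mol
n(O2) = PV/RT = (416 × 1360) / (62.36 × 318.75) = 28.46 mol
For 15.15 mol NH3, stoichiometry requires (5/4) × 15.15 = 18.94 mol O2; 28.46 mol is available, so NH3 is limiting.
n(O2) consumed = (5/4) × 15.15 = 18.94 mol; remaining = 28.46 − 18.94 = 9.520 mol
V(O2) = nRT/P = 9.520 × 62.36 × 647.15 / 20300 = 18.93 L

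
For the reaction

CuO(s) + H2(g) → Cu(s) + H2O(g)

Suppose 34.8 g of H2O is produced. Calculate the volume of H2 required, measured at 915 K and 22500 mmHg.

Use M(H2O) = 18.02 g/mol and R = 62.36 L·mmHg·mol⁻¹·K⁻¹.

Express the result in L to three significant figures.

n(H2O) = 34.80 / 18.02 = 1.931 mol
n(H2) = (1/1) × 1.931 = 1.931 mol
V = nRT/P = 1.931 × 62.36 × 915 / 22500 = 4.897 L

4.90 L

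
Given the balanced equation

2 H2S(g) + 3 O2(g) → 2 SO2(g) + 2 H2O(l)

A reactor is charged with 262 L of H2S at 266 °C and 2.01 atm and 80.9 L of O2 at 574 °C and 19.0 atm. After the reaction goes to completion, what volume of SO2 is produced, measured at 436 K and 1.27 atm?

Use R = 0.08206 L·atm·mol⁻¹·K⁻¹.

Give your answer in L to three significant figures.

335 L

n(H2S) = PV/RT = (2.01 × 262) / (0.08206 × 539.15) = 11.90 mol
n(O2) = PV/RT = (19.0 × 80.9) / (0.08206 × 847.15) = 22.11 mol
For 11.90 mol H2S, stoichiometry requires (3/2) × 11.90 = 17.85 mol O2; 22.11 mol is available, so H2S is limiting.
n(SO2) = (2/2) × 11.90 = 11.90 mol
V(SO2) = nRT/P = 11.90 × 0.08206 × 436 / 1.27 = 335.2 L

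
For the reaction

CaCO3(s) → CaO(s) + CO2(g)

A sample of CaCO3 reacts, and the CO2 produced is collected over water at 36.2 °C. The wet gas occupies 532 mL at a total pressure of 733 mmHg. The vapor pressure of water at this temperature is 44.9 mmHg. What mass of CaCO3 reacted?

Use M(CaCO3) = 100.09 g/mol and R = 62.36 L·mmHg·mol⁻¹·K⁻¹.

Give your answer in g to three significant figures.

P(CO2) = 733 − 44.9 = 688.1 mmHg
n(CO2) = PV/RT = (688.1 × 0.5320) / (62.36 × 309.35) = 0.01898 mol
n(CaCO3) = (1/1) × 0.01898 = 0.01898 mol
m(CaCO3) = 0.01898 × 100.09 = 1.900 g

1.90 g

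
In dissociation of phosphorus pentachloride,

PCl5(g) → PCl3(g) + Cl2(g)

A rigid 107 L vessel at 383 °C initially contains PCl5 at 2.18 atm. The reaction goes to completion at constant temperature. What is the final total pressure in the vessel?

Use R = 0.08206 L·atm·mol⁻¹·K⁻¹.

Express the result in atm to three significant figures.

4.36 atm

Rigid vessel, constant T ⇒ P scales with total gas moles (1 → 2).
P_final = (2/1) × 2.18 = 4.360 atm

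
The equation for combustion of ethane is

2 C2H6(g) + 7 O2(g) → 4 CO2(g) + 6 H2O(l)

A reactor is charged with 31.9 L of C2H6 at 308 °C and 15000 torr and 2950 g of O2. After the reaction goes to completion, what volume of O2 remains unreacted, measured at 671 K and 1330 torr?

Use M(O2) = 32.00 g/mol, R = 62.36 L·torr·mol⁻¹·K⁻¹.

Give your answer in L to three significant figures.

1450 L

n(C2H6) = PV/RT = (15000 × 31.9) / (62.36 × 581.15) = 13.20 mol
n(O2) = 2950 / 32.00 = 92.19 mol
For 13.20 mol C2H6, stoichiometry requires (7/2) × 13.20 = 46.20 mol O2; 92.19 mol is available, so C2H6 is limiting.
n(O2) consumed = (7/2) × 13.20 = 46.20 mol; remaining = 92.19 − 46.20 = 45.99 mol
V(O2) = nRT/P = 45.99 × 62.36 × 671 / 1330 = 1447 L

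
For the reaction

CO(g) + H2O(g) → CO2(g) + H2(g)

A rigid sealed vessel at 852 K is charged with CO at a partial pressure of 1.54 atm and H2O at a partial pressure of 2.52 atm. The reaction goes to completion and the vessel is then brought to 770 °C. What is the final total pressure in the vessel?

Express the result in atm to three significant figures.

At constant V, partial pressures at 852 K are proportional to moles, so apply stoichiometry directly to pressures.
P(H2O) required for 1.54 atm of CO = (1/1) × 1.54 = 1.540 atm; available 2.52 atm, so CO is limiting.
P(H2O) remaining = 2.52 − (1/1) × 1.54 = 0.9800 atm
P(gaseous products) = (1+1)/1 × 1.54 = 3.080 atm
P_total at 852 K = 0.9800 + 3.080 = 4.060 atm
Scaling to 770 °C: P = 4.060 × 1043.15/852 = 4.971 atm

4.97 atm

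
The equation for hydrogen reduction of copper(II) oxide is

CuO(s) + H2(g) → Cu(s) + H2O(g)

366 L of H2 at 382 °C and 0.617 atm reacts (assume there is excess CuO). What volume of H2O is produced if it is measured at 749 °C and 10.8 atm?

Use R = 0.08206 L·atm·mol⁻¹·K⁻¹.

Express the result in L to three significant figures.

n(H2) = PV/RT = (0.617 × 366) / (0.08206 × 655.15) = 4.200 mol
n(H2O) = (1/1) × 4.200 = 4.200 mol
V = nRT/P = 4.200 × 0.08206 × 1022.15 / 10.8 = 32.62 L

32.6 L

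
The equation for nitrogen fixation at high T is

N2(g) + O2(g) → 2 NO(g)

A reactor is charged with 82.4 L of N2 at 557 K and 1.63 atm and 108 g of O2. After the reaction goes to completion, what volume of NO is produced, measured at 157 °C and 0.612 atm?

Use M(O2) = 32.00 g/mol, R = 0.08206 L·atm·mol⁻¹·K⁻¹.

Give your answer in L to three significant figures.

339 L

n(N2) = PV/RT = (1.63 × 82.4) / (0.08206 × 557) = 2.939 mol
n(O2) = 108 / 32.00 = 3.375 mol
For 2.939 mol N2, stoichiometry requires (1/1) × 2.939 = 2.939 mol O2; 3.375 mol is available, so N2 is limiting.
n(NO) = (2/1) × 2.939 = 5.878 mol
V(NO) = nRT/P = 5.878 × 0.08206 × 430.15 / 0.612 = 339.0 L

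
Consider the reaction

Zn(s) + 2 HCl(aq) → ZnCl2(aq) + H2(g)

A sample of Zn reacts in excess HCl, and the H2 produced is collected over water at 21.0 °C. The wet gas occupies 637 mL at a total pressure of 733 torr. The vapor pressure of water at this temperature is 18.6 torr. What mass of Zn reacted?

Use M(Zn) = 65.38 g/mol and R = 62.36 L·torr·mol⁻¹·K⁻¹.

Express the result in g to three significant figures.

1.62 g

P(H2) = 733 − 18.6 = 714.4 torr
n(H2) = PV/RT = (714.4 × 0.6370) / (62.36 × 294.15) = 0.02481 mol
n(Zn) = (1/1) × 0.02481 = 0.02481 mol
m(Zn) = 0.02481 × 65.38 = 1.622 g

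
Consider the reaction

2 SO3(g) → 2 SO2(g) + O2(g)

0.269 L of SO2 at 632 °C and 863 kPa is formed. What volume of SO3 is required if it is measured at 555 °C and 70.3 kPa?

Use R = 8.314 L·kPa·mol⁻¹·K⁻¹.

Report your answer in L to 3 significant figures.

3.02 L

n(SO2) = PV/RT = (863 × 0.269) / (8.314 × 905.15) = 0.03085 mol
n(SO3) = (2/2) × 0.03085 = 0.03085 mol
V = nRT/P = 0.03085 × 8.314 × 828.15 / 70.3 = 3.021 L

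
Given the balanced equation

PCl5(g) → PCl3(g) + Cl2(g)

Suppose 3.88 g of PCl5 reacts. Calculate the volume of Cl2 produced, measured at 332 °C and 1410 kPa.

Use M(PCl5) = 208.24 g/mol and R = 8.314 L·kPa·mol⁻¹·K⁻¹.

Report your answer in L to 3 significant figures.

n(PCl5) = 3.880 / 208.24 = 0.01863 mol
n(Cl2) = (1/1) × 0.01863 = 0.01863 mol
V = nRT/P = 0.01863 × 8.314 × 605.15 / 1410 = 0.06648 L

0.0665 L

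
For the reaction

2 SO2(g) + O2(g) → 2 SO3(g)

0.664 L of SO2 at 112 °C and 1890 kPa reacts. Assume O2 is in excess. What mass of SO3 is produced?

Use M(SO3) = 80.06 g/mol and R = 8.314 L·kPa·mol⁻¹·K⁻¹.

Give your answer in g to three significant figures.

31.4 g

n(SO2) = PV/RT = (1890 × 0.664) / (8.314 × 385.15) = 0.3919 mol
n(SO3) = (2/2) × 0.3919 = 0.3919 mol
m(SO3) = 0.3919 × 80.06 = 31.38 g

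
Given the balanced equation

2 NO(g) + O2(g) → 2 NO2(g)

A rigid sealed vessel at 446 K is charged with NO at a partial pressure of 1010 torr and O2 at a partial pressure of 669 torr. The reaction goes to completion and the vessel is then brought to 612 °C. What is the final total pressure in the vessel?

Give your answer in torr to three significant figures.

Because the vessel is rigid and T is held at 446 K, work the stoichiometry in partial pressures (P_i = n_iRT/V).
P(O2) required for 1010 torr of NO = (1/2) × 1010 = 505.0 torr; available 669 torr, so NO is limiting.
P(O2) remaining = 669 − (1/2) × 1010 = 164.0 torr
P(gaseous products) = (2)/2 × 1010 = 1010 torr
P_total at 446 K = 164.0 + 1010 = 1174 torr
Scaling to 612 °C: P = 1174 × 885.15/446 = 2330 torr

2330 torr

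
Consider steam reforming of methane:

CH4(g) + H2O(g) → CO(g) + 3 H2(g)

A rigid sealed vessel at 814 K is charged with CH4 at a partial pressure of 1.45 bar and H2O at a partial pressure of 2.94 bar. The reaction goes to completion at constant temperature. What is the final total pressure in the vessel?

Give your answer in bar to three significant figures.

7.29 bar

At constant V, partial pressures at 814 K are proportional to moles, so apply stoichiometry directly to pressures.
P(H2O) required for 1.45 bar of CH4 = (1/1) × 1.45 = 1.450 bar; available 2.94 bar, so CH4 is limiting.
P(H2O) remaining = 2.94 − (1/1) × 1.45 = 1.490 bar
P(gaseous products) = (1+3)/1 × 1.45 = 5.800 bar
P_total at 814 K = 1.490 + 5.800 = 7.290 bar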